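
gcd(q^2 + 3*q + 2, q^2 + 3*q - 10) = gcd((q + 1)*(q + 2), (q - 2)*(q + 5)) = 1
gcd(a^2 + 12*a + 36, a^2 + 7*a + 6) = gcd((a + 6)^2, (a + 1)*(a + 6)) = a + 6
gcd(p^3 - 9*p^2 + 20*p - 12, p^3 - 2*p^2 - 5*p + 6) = p - 1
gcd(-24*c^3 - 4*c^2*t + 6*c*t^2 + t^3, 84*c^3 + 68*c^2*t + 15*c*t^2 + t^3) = 12*c^2 + 8*c*t + t^2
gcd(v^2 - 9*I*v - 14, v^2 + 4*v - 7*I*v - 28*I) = v - 7*I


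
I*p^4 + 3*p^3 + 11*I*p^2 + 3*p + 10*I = (p - 5*I)*(p + I)*(p + 2*I)*(I*p + 1)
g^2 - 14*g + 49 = (g - 7)^2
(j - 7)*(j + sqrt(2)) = j^2 - 7*j + sqrt(2)*j - 7*sqrt(2)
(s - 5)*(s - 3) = s^2 - 8*s + 15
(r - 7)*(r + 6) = r^2 - r - 42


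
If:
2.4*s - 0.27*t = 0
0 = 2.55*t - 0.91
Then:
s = 0.04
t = 0.36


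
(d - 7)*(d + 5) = d^2 - 2*d - 35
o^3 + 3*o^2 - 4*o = o*(o - 1)*(o + 4)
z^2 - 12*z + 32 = (z - 8)*(z - 4)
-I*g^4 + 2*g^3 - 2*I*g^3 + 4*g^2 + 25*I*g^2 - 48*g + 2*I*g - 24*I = (g - 4)*(g + 6)*(g + I)*(-I*g + 1)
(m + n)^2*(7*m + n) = 7*m^3 + 15*m^2*n + 9*m*n^2 + n^3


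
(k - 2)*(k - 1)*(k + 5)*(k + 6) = k^4 + 8*k^3 - k^2 - 68*k + 60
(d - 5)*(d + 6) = d^2 + d - 30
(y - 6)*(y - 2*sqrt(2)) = y^2 - 6*y - 2*sqrt(2)*y + 12*sqrt(2)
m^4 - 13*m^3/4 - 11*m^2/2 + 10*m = m*(m - 4)*(m - 5/4)*(m + 2)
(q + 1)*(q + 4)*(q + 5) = q^3 + 10*q^2 + 29*q + 20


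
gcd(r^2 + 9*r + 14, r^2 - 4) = r + 2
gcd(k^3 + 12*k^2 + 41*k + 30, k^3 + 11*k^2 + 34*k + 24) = k^2 + 7*k + 6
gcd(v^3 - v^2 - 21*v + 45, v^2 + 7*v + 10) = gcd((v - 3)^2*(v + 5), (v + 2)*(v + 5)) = v + 5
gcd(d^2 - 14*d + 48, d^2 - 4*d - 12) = d - 6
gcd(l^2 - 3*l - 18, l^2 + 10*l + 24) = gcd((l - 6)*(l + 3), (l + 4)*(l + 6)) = 1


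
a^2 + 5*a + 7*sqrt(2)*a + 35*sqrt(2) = (a + 5)*(a + 7*sqrt(2))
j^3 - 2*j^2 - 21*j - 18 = (j - 6)*(j + 1)*(j + 3)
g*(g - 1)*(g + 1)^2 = g^4 + g^3 - g^2 - g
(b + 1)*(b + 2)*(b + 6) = b^3 + 9*b^2 + 20*b + 12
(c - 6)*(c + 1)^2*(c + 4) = c^4 - 27*c^2 - 50*c - 24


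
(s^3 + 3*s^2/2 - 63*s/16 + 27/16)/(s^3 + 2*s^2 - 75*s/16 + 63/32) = 2*(s + 3)/(2*s + 7)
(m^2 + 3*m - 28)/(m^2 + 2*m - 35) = (m - 4)/(m - 5)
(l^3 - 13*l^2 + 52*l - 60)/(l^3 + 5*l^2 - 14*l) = (l^2 - 11*l + 30)/(l*(l + 7))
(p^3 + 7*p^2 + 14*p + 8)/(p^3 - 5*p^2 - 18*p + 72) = (p^2 + 3*p + 2)/(p^2 - 9*p + 18)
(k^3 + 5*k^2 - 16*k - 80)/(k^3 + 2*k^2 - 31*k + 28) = (k^2 + 9*k + 20)/(k^2 + 6*k - 7)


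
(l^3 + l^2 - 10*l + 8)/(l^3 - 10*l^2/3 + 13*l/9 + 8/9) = 9*(l^2 + 2*l - 8)/(9*l^2 - 21*l - 8)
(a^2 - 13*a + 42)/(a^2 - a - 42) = (a - 6)/(a + 6)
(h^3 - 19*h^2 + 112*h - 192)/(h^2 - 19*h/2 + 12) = 2*(h^2 - 11*h + 24)/(2*h - 3)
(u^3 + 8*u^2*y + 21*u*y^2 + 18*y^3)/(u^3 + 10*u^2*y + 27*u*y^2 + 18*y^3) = (u^2 + 5*u*y + 6*y^2)/(u^2 + 7*u*y + 6*y^2)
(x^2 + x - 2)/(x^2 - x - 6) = (x - 1)/(x - 3)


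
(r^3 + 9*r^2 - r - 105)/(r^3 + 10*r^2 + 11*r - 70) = (r - 3)/(r - 2)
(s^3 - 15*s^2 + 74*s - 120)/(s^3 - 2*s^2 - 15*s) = (s^2 - 10*s + 24)/(s*(s + 3))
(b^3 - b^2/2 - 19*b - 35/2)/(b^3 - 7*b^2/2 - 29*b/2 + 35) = (b + 1)/(b - 2)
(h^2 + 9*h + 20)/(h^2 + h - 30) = (h^2 + 9*h + 20)/(h^2 + h - 30)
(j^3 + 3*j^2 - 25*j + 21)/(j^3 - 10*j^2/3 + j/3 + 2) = 3*(j + 7)/(3*j + 2)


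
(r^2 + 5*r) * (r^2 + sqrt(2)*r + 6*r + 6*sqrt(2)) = r^4 + sqrt(2)*r^3 + 11*r^3 + 11*sqrt(2)*r^2 + 30*r^2 + 30*sqrt(2)*r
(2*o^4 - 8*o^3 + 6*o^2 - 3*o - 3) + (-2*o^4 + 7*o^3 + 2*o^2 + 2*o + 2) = -o^3 + 8*o^2 - o - 1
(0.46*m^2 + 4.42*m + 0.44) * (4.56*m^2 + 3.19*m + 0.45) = 2.0976*m^4 + 21.6226*m^3 + 16.3132*m^2 + 3.3926*m + 0.198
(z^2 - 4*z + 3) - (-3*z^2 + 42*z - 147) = 4*z^2 - 46*z + 150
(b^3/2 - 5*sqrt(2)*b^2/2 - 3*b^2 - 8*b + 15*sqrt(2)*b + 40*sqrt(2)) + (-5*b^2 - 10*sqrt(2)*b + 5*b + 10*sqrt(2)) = b^3/2 - 8*b^2 - 5*sqrt(2)*b^2/2 - 3*b + 5*sqrt(2)*b + 50*sqrt(2)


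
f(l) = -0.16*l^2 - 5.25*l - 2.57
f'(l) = -0.32*l - 5.25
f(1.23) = -9.27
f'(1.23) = -5.64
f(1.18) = -8.99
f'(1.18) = -5.63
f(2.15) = -14.60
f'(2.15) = -5.94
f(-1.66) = 5.70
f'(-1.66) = -4.72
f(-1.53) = 5.09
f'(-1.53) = -4.76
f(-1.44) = 4.66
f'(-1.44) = -4.79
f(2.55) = -17.00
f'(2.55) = -6.07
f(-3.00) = 11.74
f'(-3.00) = -4.29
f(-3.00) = 11.74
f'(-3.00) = -4.29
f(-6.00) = 23.17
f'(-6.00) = -3.33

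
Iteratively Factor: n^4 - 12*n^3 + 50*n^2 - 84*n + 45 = (n - 5)*(n^3 - 7*n^2 + 15*n - 9) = (n - 5)*(n - 3)*(n^2 - 4*n + 3) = (n - 5)*(n - 3)^2*(n - 1)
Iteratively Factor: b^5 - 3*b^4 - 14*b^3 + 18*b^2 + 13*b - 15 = (b + 1)*(b^4 - 4*b^3 - 10*b^2 + 28*b - 15) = (b - 1)*(b + 1)*(b^3 - 3*b^2 - 13*b + 15) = (b - 5)*(b - 1)*(b + 1)*(b^2 + 2*b - 3) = (b - 5)*(b - 1)*(b + 1)*(b + 3)*(b - 1)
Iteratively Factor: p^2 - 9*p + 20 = (p - 5)*(p - 4)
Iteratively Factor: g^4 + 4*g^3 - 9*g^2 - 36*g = (g + 3)*(g^3 + g^2 - 12*g) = g*(g + 3)*(g^2 + g - 12) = g*(g + 3)*(g + 4)*(g - 3)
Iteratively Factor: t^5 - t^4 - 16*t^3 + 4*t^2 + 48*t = (t + 3)*(t^4 - 4*t^3 - 4*t^2 + 16*t) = t*(t + 3)*(t^3 - 4*t^2 - 4*t + 16) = t*(t - 2)*(t + 3)*(t^2 - 2*t - 8) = t*(t - 4)*(t - 2)*(t + 3)*(t + 2)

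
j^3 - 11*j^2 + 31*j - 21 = (j - 7)*(j - 3)*(j - 1)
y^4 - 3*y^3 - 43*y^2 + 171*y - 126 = (y - 6)*(y - 3)*(y - 1)*(y + 7)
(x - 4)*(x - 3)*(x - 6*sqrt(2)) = x^3 - 6*sqrt(2)*x^2 - 7*x^2 + 12*x + 42*sqrt(2)*x - 72*sqrt(2)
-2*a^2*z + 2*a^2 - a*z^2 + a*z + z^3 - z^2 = (-2*a + z)*(a + z)*(z - 1)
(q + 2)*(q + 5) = q^2 + 7*q + 10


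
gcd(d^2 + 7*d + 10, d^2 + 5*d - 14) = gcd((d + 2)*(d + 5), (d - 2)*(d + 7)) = 1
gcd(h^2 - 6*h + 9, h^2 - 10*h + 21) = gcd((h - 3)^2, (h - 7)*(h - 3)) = h - 3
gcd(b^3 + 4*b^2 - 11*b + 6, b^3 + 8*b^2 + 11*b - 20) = b - 1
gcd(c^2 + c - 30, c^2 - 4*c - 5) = c - 5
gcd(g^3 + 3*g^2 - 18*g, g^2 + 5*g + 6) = 1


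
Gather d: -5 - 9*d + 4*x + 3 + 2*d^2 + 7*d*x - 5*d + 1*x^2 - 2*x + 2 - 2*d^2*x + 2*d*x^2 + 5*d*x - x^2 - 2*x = d^2*(2 - 2*x) + d*(2*x^2 + 12*x - 14)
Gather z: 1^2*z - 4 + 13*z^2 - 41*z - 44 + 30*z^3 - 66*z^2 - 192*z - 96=30*z^3 - 53*z^2 - 232*z - 144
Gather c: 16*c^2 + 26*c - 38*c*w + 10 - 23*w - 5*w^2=16*c^2 + c*(26 - 38*w) - 5*w^2 - 23*w + 10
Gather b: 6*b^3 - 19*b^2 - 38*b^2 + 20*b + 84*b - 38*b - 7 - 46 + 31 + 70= 6*b^3 - 57*b^2 + 66*b + 48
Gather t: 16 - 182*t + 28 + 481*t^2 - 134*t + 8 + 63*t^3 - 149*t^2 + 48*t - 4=63*t^3 + 332*t^2 - 268*t + 48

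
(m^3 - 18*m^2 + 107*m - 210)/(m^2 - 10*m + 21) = (m^2 - 11*m + 30)/(m - 3)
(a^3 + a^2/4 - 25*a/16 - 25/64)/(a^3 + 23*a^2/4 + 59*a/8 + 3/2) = (16*a^2 - 25)/(8*(2*a^2 + 11*a + 12))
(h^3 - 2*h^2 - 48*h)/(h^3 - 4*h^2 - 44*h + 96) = h/(h - 2)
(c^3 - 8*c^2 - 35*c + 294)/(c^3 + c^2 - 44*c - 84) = (c - 7)/(c + 2)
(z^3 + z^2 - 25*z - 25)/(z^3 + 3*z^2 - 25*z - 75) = (z + 1)/(z + 3)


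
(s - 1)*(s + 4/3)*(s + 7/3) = s^3 + 8*s^2/3 - 5*s/9 - 28/9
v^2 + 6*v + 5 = (v + 1)*(v + 5)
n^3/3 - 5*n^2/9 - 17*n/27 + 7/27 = (n/3 + 1/3)*(n - 7/3)*(n - 1/3)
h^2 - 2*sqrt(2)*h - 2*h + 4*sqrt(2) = (h - 2)*(h - 2*sqrt(2))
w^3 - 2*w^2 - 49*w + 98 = (w - 7)*(w - 2)*(w + 7)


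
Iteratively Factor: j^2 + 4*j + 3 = (j + 1)*(j + 3)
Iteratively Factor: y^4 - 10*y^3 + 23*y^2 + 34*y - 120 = (y - 4)*(y^3 - 6*y^2 - y + 30) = (y - 4)*(y + 2)*(y^2 - 8*y + 15) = (y - 5)*(y - 4)*(y + 2)*(y - 3)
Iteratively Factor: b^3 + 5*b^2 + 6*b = (b + 2)*(b^2 + 3*b) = (b + 2)*(b + 3)*(b)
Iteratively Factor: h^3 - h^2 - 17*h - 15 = (h + 3)*(h^2 - 4*h - 5) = (h - 5)*(h + 3)*(h + 1)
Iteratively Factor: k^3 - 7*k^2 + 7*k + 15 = (k + 1)*(k^2 - 8*k + 15) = (k - 5)*(k + 1)*(k - 3)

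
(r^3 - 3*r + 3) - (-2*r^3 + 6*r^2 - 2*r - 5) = 3*r^3 - 6*r^2 - r + 8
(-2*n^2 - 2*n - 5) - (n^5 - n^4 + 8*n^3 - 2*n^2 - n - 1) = -n^5 + n^4 - 8*n^3 - n - 4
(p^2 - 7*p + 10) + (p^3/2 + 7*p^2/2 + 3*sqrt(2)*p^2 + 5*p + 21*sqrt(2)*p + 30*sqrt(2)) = p^3/2 + 3*sqrt(2)*p^2 + 9*p^2/2 - 2*p + 21*sqrt(2)*p + 10 + 30*sqrt(2)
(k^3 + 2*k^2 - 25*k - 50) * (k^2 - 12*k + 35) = k^5 - 10*k^4 - 14*k^3 + 320*k^2 - 275*k - 1750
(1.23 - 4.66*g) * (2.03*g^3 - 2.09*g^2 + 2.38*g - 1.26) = -9.4598*g^4 + 12.2363*g^3 - 13.6615*g^2 + 8.799*g - 1.5498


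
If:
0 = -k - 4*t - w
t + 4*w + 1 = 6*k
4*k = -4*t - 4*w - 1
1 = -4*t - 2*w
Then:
No Solution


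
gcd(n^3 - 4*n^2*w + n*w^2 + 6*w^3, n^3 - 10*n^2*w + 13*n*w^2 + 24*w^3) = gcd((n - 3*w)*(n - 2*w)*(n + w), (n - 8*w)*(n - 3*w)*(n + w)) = -n^2 + 2*n*w + 3*w^2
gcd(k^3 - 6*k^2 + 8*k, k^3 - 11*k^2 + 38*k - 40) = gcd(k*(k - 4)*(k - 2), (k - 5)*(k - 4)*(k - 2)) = k^2 - 6*k + 8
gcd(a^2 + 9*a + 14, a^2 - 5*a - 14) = a + 2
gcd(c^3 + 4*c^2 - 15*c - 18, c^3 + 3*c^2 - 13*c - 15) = c^2 - 2*c - 3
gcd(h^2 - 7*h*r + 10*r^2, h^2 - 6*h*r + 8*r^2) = -h + 2*r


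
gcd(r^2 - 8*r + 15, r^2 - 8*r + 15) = r^2 - 8*r + 15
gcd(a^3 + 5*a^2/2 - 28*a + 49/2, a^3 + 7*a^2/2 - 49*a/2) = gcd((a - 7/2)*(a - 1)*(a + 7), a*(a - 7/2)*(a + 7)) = a^2 + 7*a/2 - 49/2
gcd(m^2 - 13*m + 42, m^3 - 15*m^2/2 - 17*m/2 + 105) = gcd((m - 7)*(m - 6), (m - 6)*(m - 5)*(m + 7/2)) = m - 6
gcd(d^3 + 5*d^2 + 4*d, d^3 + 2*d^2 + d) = d^2 + d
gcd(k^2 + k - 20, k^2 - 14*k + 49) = 1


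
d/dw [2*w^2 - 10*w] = 4*w - 10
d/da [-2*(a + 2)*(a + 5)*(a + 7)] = -6*a^2 - 56*a - 118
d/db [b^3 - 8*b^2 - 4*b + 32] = 3*b^2 - 16*b - 4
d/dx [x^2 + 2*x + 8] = 2*x + 2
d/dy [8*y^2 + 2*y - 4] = 16*y + 2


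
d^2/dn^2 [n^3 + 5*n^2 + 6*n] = 6*n + 10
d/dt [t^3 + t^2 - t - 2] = 3*t^2 + 2*t - 1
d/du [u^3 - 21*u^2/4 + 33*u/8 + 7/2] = 3*u^2 - 21*u/2 + 33/8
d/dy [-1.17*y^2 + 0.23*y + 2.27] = 0.23 - 2.34*y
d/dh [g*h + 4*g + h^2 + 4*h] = g + 2*h + 4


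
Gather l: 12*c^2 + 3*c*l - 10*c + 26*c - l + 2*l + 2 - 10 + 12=12*c^2 + 16*c + l*(3*c + 1) + 4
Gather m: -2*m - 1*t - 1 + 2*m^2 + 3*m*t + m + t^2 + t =2*m^2 + m*(3*t - 1) + t^2 - 1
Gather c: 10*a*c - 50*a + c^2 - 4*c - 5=-50*a + c^2 + c*(10*a - 4) - 5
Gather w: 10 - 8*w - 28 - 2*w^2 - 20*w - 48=-2*w^2 - 28*w - 66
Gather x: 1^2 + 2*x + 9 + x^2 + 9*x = x^2 + 11*x + 10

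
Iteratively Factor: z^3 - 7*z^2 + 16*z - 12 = (z - 2)*(z^2 - 5*z + 6) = (z - 3)*(z - 2)*(z - 2)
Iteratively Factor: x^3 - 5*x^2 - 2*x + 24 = (x - 4)*(x^2 - x - 6) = (x - 4)*(x - 3)*(x + 2)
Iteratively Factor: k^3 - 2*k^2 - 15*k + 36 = (k - 3)*(k^2 + k - 12) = (k - 3)^2*(k + 4)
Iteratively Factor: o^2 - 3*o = (o - 3)*(o)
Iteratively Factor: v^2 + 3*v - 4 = (v - 1)*(v + 4)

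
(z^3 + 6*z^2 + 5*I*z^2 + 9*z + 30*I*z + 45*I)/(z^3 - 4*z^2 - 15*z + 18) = (z^2 + z*(3 + 5*I) + 15*I)/(z^2 - 7*z + 6)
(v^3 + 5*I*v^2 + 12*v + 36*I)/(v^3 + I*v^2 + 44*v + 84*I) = (v - 3*I)/(v - 7*I)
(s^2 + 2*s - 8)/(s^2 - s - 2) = (s + 4)/(s + 1)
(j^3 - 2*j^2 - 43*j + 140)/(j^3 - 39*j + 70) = (j - 4)/(j - 2)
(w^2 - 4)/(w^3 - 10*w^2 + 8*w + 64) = (w - 2)/(w^2 - 12*w + 32)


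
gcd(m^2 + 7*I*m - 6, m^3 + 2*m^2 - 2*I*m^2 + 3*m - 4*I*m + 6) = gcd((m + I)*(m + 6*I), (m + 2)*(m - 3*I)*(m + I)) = m + I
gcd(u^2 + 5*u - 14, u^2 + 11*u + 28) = u + 7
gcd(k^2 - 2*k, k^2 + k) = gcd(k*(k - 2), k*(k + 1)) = k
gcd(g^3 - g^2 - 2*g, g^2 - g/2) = g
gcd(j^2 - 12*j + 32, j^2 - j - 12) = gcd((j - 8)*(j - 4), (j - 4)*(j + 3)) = j - 4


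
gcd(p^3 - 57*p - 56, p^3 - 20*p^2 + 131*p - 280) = p - 8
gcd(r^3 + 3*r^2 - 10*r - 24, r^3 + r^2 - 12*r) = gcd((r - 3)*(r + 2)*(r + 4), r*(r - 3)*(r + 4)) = r^2 + r - 12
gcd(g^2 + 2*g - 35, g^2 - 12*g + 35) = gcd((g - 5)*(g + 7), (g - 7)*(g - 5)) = g - 5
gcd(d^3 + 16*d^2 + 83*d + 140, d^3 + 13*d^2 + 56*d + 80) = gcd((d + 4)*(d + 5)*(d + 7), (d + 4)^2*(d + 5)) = d^2 + 9*d + 20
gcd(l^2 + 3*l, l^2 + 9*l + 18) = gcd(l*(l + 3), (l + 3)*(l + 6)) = l + 3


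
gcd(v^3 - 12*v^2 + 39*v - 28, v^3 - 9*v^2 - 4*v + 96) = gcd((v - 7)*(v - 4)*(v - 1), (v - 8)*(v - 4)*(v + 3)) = v - 4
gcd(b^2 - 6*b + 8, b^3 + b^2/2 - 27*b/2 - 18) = b - 4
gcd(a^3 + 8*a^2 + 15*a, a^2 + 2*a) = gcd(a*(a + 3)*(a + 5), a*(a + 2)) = a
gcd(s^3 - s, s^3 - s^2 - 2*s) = s^2 + s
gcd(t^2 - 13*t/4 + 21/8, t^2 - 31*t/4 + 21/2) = t - 7/4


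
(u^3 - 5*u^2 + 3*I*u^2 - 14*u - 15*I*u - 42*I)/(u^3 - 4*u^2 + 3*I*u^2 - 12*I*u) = (u^2 - 5*u - 14)/(u*(u - 4))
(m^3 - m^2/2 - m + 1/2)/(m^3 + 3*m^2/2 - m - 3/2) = (2*m - 1)/(2*m + 3)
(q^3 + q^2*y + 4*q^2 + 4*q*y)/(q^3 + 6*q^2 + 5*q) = (q^2 + q*y + 4*q + 4*y)/(q^2 + 6*q + 5)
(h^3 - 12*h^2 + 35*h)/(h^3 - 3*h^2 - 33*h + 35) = h*(h - 5)/(h^2 + 4*h - 5)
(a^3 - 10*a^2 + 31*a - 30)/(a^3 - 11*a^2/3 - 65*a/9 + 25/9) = 9*(a^2 - 5*a + 6)/(9*a^2 + 12*a - 5)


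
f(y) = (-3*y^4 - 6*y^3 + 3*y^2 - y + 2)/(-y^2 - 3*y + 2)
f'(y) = (2*y + 3)*(-3*y^4 - 6*y^3 + 3*y^2 - y + 2)/(-y^2 - 3*y + 2)^2 + (-12*y^3 - 18*y^2 + 6*y - 1)/(-y^2 - 3*y + 2)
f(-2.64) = -3.31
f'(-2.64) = 29.17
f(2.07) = 11.24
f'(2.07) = 10.81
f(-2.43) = 1.07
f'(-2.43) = 14.27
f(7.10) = 138.07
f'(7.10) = 39.96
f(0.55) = 22.84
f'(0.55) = 1862.90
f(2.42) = 15.36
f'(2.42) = 12.73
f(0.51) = 6.06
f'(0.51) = 95.94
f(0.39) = 2.42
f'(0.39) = 10.39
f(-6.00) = 154.75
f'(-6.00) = -32.14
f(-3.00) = -24.50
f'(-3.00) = 108.25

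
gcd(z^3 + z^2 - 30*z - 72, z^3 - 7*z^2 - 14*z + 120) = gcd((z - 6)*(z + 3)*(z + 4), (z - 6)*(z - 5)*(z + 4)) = z^2 - 2*z - 24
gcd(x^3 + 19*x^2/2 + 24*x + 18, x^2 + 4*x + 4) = x + 2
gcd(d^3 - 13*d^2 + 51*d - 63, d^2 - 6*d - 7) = d - 7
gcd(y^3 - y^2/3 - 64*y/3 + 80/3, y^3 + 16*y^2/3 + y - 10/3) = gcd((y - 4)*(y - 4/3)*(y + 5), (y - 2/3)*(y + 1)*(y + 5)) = y + 5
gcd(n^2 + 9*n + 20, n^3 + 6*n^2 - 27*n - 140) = n + 4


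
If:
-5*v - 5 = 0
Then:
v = -1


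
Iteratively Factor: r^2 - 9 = (r + 3)*(r - 3)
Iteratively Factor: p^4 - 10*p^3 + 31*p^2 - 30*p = (p)*(p^3 - 10*p^2 + 31*p - 30) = p*(p - 5)*(p^2 - 5*p + 6) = p*(p - 5)*(p - 2)*(p - 3)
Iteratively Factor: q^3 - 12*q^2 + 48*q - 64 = (q - 4)*(q^2 - 8*q + 16) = (q - 4)^2*(q - 4)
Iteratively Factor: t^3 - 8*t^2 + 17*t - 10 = (t - 1)*(t^2 - 7*t + 10) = (t - 5)*(t - 1)*(t - 2)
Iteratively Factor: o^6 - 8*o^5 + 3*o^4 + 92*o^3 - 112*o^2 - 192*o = (o)*(o^5 - 8*o^4 + 3*o^3 + 92*o^2 - 112*o - 192) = o*(o - 4)*(o^4 - 4*o^3 - 13*o^2 + 40*o + 48) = o*(o - 4)*(o + 1)*(o^3 - 5*o^2 - 8*o + 48) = o*(o - 4)*(o + 1)*(o + 3)*(o^2 - 8*o + 16) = o*(o - 4)^2*(o + 1)*(o + 3)*(o - 4)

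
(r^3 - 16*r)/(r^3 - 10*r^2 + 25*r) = (r^2 - 16)/(r^2 - 10*r + 25)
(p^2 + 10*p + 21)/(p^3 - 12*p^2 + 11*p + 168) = (p + 7)/(p^2 - 15*p + 56)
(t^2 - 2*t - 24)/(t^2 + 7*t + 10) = (t^2 - 2*t - 24)/(t^2 + 7*t + 10)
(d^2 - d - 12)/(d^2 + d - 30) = (d^2 - d - 12)/(d^2 + d - 30)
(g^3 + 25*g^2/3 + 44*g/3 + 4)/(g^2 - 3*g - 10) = (g^2 + 19*g/3 + 2)/(g - 5)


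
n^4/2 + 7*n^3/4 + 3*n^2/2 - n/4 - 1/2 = (n/2 + 1/2)*(n - 1/2)*(n + 1)*(n + 2)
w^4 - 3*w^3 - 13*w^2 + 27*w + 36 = (w - 4)*(w - 3)*(w + 1)*(w + 3)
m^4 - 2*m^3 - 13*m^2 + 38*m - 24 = (m - 3)*(m - 2)*(m - 1)*(m + 4)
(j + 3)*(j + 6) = j^2 + 9*j + 18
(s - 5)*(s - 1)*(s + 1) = s^3 - 5*s^2 - s + 5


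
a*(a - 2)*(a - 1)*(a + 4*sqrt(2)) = a^4 - 3*a^3 + 4*sqrt(2)*a^3 - 12*sqrt(2)*a^2 + 2*a^2 + 8*sqrt(2)*a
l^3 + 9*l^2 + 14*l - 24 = (l - 1)*(l + 4)*(l + 6)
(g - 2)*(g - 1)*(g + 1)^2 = g^4 - g^3 - 3*g^2 + g + 2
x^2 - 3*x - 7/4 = (x - 7/2)*(x + 1/2)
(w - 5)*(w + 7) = w^2 + 2*w - 35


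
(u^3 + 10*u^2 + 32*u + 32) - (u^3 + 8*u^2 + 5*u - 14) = 2*u^2 + 27*u + 46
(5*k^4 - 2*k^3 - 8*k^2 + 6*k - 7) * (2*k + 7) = 10*k^5 + 31*k^4 - 30*k^3 - 44*k^2 + 28*k - 49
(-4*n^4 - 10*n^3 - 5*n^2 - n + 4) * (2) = -8*n^4 - 20*n^3 - 10*n^2 - 2*n + 8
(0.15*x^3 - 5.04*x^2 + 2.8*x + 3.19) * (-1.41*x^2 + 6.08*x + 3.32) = -0.2115*x^5 + 8.0184*x^4 - 34.0932*x^3 - 4.2067*x^2 + 28.6912*x + 10.5908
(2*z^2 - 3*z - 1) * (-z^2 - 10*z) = -2*z^4 - 17*z^3 + 31*z^2 + 10*z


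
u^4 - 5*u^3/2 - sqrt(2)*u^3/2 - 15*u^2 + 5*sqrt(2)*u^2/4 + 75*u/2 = u*(u - 5/2)*(u - 3*sqrt(2))*(u + 5*sqrt(2)/2)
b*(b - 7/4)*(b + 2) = b^3 + b^2/4 - 7*b/2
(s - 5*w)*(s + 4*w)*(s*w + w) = s^3*w - s^2*w^2 + s^2*w - 20*s*w^3 - s*w^2 - 20*w^3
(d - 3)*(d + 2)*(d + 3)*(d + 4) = d^4 + 6*d^3 - d^2 - 54*d - 72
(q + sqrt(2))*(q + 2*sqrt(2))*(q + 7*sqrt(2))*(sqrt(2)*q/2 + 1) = sqrt(2)*q^4/2 + 11*q^3 + 33*sqrt(2)*q^2 + 74*q + 28*sqrt(2)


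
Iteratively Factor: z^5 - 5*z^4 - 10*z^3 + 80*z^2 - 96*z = (z - 2)*(z^4 - 3*z^3 - 16*z^2 + 48*z) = (z - 4)*(z - 2)*(z^3 + z^2 - 12*z) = (z - 4)*(z - 3)*(z - 2)*(z^2 + 4*z) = (z - 4)*(z - 3)*(z - 2)*(z + 4)*(z)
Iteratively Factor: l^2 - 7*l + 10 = (l - 2)*(l - 5)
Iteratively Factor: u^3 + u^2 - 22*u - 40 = (u + 4)*(u^2 - 3*u - 10) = (u + 2)*(u + 4)*(u - 5)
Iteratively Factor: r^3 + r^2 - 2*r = (r + 2)*(r^2 - r) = r*(r + 2)*(r - 1)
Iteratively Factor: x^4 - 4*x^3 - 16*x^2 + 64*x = (x - 4)*(x^3 - 16*x) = x*(x - 4)*(x^2 - 16) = x*(x - 4)*(x + 4)*(x - 4)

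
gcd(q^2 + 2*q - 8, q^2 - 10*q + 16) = q - 2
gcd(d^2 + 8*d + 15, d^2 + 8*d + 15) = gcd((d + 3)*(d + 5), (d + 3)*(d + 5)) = d^2 + 8*d + 15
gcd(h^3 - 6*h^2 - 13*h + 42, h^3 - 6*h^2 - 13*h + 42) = h^3 - 6*h^2 - 13*h + 42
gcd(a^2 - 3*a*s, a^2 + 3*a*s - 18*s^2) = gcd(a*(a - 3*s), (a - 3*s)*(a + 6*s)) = -a + 3*s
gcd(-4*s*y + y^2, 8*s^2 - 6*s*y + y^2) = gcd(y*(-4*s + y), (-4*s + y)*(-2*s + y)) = -4*s + y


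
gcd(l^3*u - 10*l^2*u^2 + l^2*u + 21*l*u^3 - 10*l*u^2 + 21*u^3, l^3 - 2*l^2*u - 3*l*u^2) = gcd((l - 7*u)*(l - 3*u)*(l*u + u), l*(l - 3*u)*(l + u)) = -l + 3*u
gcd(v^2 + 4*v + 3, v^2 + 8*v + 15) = v + 3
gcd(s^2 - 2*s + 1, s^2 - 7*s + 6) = s - 1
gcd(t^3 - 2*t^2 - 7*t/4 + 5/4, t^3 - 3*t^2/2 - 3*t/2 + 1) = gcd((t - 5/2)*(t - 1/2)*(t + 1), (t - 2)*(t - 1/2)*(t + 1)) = t^2 + t/2 - 1/2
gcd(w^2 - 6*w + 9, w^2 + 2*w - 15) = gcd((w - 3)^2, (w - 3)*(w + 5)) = w - 3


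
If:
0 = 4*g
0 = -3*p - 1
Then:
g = 0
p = -1/3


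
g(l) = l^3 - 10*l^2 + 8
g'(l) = 3*l^2 - 20*l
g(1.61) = -13.75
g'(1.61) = -24.42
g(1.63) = -14.24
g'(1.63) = -24.63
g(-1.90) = -34.96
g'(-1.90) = 48.83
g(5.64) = -130.69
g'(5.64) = -17.37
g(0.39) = 6.54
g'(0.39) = -7.34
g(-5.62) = -485.35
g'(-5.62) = 207.15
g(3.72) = -78.91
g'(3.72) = -32.88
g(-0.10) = 7.90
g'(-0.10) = 2.03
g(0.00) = 8.00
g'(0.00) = 0.00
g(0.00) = 8.00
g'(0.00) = 0.00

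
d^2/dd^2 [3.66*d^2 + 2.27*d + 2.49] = 7.32000000000000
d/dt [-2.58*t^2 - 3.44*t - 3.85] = -5.16*t - 3.44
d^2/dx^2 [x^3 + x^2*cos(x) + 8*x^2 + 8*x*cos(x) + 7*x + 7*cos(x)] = -x^2*cos(x) - 4*x*sin(x) - 8*x*cos(x) + 6*x - 16*sin(x) - 5*cos(x) + 16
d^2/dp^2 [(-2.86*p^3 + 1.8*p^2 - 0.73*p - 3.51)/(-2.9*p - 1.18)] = (48.1052*p^3 + 58.72152*p^2 + 23.893584*p + 49.02944)/(24.389*p^3 + 29.7714*p^2 + 12.11388*p + 1.643032)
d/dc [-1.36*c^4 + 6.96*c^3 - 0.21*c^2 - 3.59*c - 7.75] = -5.44*c^3 + 20.88*c^2 - 0.42*c - 3.59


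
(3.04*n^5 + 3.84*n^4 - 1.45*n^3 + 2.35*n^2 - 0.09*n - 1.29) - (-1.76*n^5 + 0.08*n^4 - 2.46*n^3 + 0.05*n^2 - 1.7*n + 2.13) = 4.8*n^5 + 3.76*n^4 + 1.01*n^3 + 2.3*n^2 + 1.61*n - 3.42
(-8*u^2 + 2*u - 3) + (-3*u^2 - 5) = -11*u^2 + 2*u - 8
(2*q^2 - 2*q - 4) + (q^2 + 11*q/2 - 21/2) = 3*q^2 + 7*q/2 - 29/2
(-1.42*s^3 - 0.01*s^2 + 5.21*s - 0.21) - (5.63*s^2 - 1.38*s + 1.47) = -1.42*s^3 - 5.64*s^2 + 6.59*s - 1.68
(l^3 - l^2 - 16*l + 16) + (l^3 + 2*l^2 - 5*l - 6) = 2*l^3 + l^2 - 21*l + 10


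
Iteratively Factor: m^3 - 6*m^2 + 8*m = (m - 2)*(m^2 - 4*m) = (m - 4)*(m - 2)*(m)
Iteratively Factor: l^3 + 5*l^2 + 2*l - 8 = (l + 2)*(l^2 + 3*l - 4) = (l + 2)*(l + 4)*(l - 1)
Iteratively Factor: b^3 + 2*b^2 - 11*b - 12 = (b - 3)*(b^2 + 5*b + 4) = (b - 3)*(b + 1)*(b + 4)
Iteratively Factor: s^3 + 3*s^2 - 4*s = (s + 4)*(s^2 - s) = s*(s + 4)*(s - 1)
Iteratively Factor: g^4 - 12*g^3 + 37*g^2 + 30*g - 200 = (g + 2)*(g^3 - 14*g^2 + 65*g - 100) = (g - 5)*(g + 2)*(g^2 - 9*g + 20) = (g - 5)*(g - 4)*(g + 2)*(g - 5)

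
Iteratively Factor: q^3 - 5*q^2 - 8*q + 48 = (q - 4)*(q^2 - q - 12) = (q - 4)^2*(q + 3)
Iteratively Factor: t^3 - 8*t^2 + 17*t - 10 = (t - 1)*(t^2 - 7*t + 10) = (t - 5)*(t - 1)*(t - 2)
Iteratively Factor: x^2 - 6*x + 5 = (x - 5)*(x - 1)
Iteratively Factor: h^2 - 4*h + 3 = (h - 3)*(h - 1)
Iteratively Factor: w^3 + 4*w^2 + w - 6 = (w + 2)*(w^2 + 2*w - 3) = (w + 2)*(w + 3)*(w - 1)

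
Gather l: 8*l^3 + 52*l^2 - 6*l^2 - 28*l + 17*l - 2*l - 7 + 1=8*l^3 + 46*l^2 - 13*l - 6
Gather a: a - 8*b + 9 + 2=a - 8*b + 11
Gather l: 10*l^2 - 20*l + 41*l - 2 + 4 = 10*l^2 + 21*l + 2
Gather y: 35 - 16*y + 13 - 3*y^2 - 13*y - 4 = -3*y^2 - 29*y + 44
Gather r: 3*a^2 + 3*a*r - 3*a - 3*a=3*a^2 + 3*a*r - 6*a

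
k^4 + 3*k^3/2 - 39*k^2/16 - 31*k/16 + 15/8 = (k - 1)*(k - 3/4)*(k + 5/4)*(k + 2)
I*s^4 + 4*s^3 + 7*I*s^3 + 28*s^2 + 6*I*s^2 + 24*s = s*(s + 6)*(s - 4*I)*(I*s + I)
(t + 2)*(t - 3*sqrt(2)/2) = t^2 - 3*sqrt(2)*t/2 + 2*t - 3*sqrt(2)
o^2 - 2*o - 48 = (o - 8)*(o + 6)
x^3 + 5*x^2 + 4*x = x*(x + 1)*(x + 4)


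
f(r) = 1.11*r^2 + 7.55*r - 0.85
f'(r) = 2.22*r + 7.55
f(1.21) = 9.91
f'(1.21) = 10.24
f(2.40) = 23.66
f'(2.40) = 12.88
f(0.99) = 7.71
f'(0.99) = 9.75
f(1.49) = 12.86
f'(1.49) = 10.86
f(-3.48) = -13.68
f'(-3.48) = -0.18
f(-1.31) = -8.84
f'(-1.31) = 4.64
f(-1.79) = -10.81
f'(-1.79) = 3.58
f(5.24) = 69.19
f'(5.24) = 19.18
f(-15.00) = 135.65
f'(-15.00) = -25.75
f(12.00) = 249.59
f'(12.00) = 34.19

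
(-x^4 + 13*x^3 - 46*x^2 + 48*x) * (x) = -x^5 + 13*x^4 - 46*x^3 + 48*x^2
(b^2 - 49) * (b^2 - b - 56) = b^4 - b^3 - 105*b^2 + 49*b + 2744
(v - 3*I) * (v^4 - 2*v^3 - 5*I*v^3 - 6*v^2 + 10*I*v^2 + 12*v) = v^5 - 2*v^4 - 8*I*v^4 - 21*v^3 + 16*I*v^3 + 42*v^2 + 18*I*v^2 - 36*I*v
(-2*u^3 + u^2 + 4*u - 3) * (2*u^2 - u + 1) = -4*u^5 + 4*u^4 + 5*u^3 - 9*u^2 + 7*u - 3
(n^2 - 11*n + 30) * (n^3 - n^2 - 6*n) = n^5 - 12*n^4 + 35*n^3 + 36*n^2 - 180*n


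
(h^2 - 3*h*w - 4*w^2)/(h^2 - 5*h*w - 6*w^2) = (-h + 4*w)/(-h + 6*w)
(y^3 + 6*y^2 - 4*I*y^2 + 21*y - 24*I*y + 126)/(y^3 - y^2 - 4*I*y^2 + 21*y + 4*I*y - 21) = (y + 6)/(y - 1)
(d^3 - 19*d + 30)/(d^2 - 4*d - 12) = (-d^3 + 19*d - 30)/(-d^2 + 4*d + 12)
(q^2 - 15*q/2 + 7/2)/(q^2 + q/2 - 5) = (2*q^2 - 15*q + 7)/(2*q^2 + q - 10)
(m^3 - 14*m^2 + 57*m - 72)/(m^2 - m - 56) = (m^2 - 6*m + 9)/(m + 7)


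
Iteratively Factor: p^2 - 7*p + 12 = (p - 3)*(p - 4)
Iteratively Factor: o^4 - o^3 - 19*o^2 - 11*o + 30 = (o - 5)*(o^3 + 4*o^2 + o - 6) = (o - 5)*(o - 1)*(o^2 + 5*o + 6) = (o - 5)*(o - 1)*(o + 2)*(o + 3)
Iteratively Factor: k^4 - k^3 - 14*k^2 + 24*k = (k + 4)*(k^3 - 5*k^2 + 6*k) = k*(k + 4)*(k^2 - 5*k + 6) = k*(k - 2)*(k + 4)*(k - 3)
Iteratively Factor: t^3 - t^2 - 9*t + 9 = (t + 3)*(t^2 - 4*t + 3) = (t - 3)*(t + 3)*(t - 1)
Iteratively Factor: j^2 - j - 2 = (j - 2)*(j + 1)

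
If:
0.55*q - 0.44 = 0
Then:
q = 0.80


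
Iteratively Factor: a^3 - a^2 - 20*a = (a - 5)*(a^2 + 4*a) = (a - 5)*(a + 4)*(a)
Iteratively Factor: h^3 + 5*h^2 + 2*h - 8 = (h + 2)*(h^2 + 3*h - 4) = (h + 2)*(h + 4)*(h - 1)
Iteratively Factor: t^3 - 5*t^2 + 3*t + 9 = (t - 3)*(t^2 - 2*t - 3) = (t - 3)*(t + 1)*(t - 3)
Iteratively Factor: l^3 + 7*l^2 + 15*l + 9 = (l + 3)*(l^2 + 4*l + 3) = (l + 1)*(l + 3)*(l + 3)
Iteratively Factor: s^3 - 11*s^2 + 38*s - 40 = (s - 5)*(s^2 - 6*s + 8) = (s - 5)*(s - 4)*(s - 2)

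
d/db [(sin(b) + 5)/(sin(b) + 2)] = -3*cos(b)/(sin(b) + 2)^2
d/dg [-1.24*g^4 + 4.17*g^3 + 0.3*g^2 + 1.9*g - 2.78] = -4.96*g^3 + 12.51*g^2 + 0.6*g + 1.9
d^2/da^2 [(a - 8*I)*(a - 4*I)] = 2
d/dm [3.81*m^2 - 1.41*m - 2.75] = 7.62*m - 1.41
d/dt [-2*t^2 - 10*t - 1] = -4*t - 10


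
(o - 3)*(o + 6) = o^2 + 3*o - 18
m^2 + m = m*(m + 1)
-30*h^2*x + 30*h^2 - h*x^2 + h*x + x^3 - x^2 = (-6*h + x)*(5*h + x)*(x - 1)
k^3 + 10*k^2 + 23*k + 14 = (k + 1)*(k + 2)*(k + 7)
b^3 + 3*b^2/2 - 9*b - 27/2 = (b - 3)*(b + 3/2)*(b + 3)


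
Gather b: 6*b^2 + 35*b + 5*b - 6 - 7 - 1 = 6*b^2 + 40*b - 14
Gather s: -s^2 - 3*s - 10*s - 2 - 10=-s^2 - 13*s - 12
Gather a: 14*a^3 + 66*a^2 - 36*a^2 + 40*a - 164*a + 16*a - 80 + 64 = 14*a^3 + 30*a^2 - 108*a - 16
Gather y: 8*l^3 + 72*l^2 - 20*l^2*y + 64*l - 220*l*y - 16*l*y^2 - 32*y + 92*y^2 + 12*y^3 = 8*l^3 + 72*l^2 + 64*l + 12*y^3 + y^2*(92 - 16*l) + y*(-20*l^2 - 220*l - 32)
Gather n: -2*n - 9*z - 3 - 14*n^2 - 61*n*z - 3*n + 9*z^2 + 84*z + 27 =-14*n^2 + n*(-61*z - 5) + 9*z^2 + 75*z + 24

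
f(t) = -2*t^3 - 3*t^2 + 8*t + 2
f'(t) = -6*t^2 - 6*t + 8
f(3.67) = -107.91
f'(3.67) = -94.83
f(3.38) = -82.46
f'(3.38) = -80.83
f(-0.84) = -5.65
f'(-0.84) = 8.81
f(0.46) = 4.85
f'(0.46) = 3.97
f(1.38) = 2.07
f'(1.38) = -11.71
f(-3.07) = 7.03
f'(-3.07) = -30.13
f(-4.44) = 82.40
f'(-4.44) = -83.64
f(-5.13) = 152.02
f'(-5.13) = -119.12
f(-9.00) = 1145.00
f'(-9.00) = -424.00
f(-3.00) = 5.00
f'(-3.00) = -28.00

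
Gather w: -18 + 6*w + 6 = 6*w - 12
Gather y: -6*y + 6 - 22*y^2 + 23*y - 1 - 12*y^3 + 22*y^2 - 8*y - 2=-12*y^3 + 9*y + 3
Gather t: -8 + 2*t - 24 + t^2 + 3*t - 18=t^2 + 5*t - 50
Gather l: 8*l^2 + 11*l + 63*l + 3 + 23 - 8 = 8*l^2 + 74*l + 18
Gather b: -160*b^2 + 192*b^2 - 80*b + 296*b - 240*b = 32*b^2 - 24*b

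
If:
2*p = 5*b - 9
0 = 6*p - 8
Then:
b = 7/3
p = 4/3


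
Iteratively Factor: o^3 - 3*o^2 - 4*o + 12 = (o - 2)*(o^2 - o - 6) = (o - 2)*(o + 2)*(o - 3)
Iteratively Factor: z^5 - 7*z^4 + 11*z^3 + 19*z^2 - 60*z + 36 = (z - 2)*(z^4 - 5*z^3 + z^2 + 21*z - 18) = (z - 3)*(z - 2)*(z^3 - 2*z^2 - 5*z + 6) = (z - 3)^2*(z - 2)*(z^2 + z - 2) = (z - 3)^2*(z - 2)*(z - 1)*(z + 2)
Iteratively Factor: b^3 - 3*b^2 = (b - 3)*(b^2) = b*(b - 3)*(b)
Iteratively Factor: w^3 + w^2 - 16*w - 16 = (w + 1)*(w^2 - 16) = (w + 1)*(w + 4)*(w - 4)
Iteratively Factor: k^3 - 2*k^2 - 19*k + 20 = (k - 1)*(k^2 - k - 20) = (k - 5)*(k - 1)*(k + 4)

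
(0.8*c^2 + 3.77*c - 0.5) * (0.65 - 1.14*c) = -0.912*c^3 - 3.7778*c^2 + 3.0205*c - 0.325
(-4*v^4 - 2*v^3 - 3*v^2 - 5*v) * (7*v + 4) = -28*v^5 - 30*v^4 - 29*v^3 - 47*v^2 - 20*v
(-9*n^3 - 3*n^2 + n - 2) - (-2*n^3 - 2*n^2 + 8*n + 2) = -7*n^3 - n^2 - 7*n - 4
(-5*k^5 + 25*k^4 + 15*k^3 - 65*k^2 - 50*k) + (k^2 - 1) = -5*k^5 + 25*k^4 + 15*k^3 - 64*k^2 - 50*k - 1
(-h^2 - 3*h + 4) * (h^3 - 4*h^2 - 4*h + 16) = -h^5 + h^4 + 20*h^3 - 20*h^2 - 64*h + 64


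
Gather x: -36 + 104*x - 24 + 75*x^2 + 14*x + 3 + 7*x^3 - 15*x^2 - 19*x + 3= 7*x^3 + 60*x^2 + 99*x - 54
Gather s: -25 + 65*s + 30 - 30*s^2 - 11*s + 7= -30*s^2 + 54*s + 12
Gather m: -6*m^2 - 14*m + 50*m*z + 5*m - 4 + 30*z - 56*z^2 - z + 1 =-6*m^2 + m*(50*z - 9) - 56*z^2 + 29*z - 3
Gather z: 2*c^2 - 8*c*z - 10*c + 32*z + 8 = 2*c^2 - 10*c + z*(32 - 8*c) + 8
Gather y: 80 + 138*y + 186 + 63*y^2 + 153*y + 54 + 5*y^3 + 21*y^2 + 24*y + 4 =5*y^3 + 84*y^2 + 315*y + 324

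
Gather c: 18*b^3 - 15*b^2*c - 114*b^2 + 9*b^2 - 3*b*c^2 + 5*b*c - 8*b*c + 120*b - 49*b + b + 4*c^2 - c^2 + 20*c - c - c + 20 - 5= 18*b^3 - 105*b^2 + 72*b + c^2*(3 - 3*b) + c*(-15*b^2 - 3*b + 18) + 15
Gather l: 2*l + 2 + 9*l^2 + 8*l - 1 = 9*l^2 + 10*l + 1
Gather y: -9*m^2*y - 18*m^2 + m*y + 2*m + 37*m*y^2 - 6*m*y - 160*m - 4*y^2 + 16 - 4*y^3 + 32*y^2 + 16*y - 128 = -18*m^2 - 158*m - 4*y^3 + y^2*(37*m + 28) + y*(-9*m^2 - 5*m + 16) - 112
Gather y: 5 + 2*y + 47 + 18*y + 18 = 20*y + 70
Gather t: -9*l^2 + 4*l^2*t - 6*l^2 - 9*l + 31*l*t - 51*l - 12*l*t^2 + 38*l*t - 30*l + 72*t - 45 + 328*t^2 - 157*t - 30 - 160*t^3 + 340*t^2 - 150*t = -15*l^2 - 90*l - 160*t^3 + t^2*(668 - 12*l) + t*(4*l^2 + 69*l - 235) - 75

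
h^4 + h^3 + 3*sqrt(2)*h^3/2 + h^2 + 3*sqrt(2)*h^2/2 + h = h*(h + 1)*(h + sqrt(2)/2)*(h + sqrt(2))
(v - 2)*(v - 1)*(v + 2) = v^3 - v^2 - 4*v + 4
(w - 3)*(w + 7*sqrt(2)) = w^2 - 3*w + 7*sqrt(2)*w - 21*sqrt(2)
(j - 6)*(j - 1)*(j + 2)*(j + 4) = j^4 - j^3 - 28*j^2 - 20*j + 48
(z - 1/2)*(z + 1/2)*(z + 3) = z^3 + 3*z^2 - z/4 - 3/4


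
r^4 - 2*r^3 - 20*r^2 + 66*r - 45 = (r - 3)^2*(r - 1)*(r + 5)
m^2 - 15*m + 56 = (m - 8)*(m - 7)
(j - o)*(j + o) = j^2 - o^2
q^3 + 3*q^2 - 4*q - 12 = (q - 2)*(q + 2)*(q + 3)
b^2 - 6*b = b*(b - 6)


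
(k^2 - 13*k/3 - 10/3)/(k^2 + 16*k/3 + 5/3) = (3*k^2 - 13*k - 10)/(3*k^2 + 16*k + 5)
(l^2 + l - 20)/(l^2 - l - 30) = (l - 4)/(l - 6)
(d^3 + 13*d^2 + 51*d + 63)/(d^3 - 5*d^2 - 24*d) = (d^2 + 10*d + 21)/(d*(d - 8))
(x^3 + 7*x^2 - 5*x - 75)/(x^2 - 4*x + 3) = (x^2 + 10*x + 25)/(x - 1)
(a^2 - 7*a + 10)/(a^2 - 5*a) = (a - 2)/a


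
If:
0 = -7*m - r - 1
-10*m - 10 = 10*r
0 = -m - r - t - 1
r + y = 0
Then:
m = 0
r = -1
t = 0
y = 1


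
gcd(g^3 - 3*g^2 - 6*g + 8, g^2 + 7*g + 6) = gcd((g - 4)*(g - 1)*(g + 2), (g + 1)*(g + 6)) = 1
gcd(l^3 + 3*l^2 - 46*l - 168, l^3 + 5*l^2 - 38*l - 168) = l + 4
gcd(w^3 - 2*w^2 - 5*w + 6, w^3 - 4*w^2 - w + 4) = w - 1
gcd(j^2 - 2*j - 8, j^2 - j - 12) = j - 4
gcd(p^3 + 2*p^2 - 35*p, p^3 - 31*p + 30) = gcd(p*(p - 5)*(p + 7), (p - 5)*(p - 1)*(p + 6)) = p - 5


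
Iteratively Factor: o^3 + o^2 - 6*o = (o)*(o^2 + o - 6) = o*(o - 2)*(o + 3)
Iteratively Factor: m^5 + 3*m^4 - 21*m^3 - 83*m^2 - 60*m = (m)*(m^4 + 3*m^3 - 21*m^2 - 83*m - 60) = m*(m + 3)*(m^3 - 21*m - 20) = m*(m + 1)*(m + 3)*(m^2 - m - 20) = m*(m - 5)*(m + 1)*(m + 3)*(m + 4)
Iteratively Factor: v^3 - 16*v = (v)*(v^2 - 16) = v*(v + 4)*(v - 4)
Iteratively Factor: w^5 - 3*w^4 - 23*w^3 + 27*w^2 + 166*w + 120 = (w + 1)*(w^4 - 4*w^3 - 19*w^2 + 46*w + 120) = (w - 5)*(w + 1)*(w^3 + w^2 - 14*w - 24) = (w - 5)*(w - 4)*(w + 1)*(w^2 + 5*w + 6) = (w - 5)*(w - 4)*(w + 1)*(w + 2)*(w + 3)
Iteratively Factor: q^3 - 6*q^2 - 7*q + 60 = (q - 4)*(q^2 - 2*q - 15) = (q - 5)*(q - 4)*(q + 3)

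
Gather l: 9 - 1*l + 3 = 12 - l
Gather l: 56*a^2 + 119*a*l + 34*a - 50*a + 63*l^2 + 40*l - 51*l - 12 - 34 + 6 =56*a^2 - 16*a + 63*l^2 + l*(119*a - 11) - 40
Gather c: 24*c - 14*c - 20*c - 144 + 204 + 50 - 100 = 10 - 10*c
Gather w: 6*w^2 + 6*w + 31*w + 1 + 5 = 6*w^2 + 37*w + 6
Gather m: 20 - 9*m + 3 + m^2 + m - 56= m^2 - 8*m - 33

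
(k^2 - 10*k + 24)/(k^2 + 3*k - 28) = (k - 6)/(k + 7)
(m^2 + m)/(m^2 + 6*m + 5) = m/(m + 5)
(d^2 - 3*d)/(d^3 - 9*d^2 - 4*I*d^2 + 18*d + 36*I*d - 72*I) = d/(d^2 + d*(-6 - 4*I) + 24*I)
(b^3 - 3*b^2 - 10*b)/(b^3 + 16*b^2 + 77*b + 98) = b*(b - 5)/(b^2 + 14*b + 49)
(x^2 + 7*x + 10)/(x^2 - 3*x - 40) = (x + 2)/(x - 8)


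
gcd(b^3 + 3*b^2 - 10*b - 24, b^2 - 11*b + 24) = b - 3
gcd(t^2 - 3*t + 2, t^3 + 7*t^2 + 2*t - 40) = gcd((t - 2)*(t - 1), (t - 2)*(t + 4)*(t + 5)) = t - 2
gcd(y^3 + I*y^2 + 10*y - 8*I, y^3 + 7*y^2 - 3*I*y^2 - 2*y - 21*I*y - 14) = y^2 - 3*I*y - 2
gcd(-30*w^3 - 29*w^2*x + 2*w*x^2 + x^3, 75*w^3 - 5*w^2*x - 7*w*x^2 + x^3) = -5*w + x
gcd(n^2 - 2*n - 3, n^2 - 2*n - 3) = n^2 - 2*n - 3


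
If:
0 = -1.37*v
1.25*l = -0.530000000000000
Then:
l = -0.42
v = 0.00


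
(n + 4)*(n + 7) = n^2 + 11*n + 28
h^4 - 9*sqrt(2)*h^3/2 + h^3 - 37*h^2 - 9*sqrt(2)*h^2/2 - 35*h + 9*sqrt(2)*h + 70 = (h - 1)*(h + 2)*(h - 7*sqrt(2))*(h + 5*sqrt(2)/2)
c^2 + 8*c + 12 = (c + 2)*(c + 6)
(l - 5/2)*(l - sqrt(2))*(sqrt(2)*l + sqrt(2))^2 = 2*l^4 - 2*sqrt(2)*l^3 - l^3 - 8*l^2 + sqrt(2)*l^2 - 5*l + 8*sqrt(2)*l + 5*sqrt(2)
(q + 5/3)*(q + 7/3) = q^2 + 4*q + 35/9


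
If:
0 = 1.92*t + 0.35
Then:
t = -0.18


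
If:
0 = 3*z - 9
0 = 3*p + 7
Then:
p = -7/3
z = 3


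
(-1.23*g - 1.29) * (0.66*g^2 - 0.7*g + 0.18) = -0.8118*g^3 + 0.00959999999999994*g^2 + 0.6816*g - 0.2322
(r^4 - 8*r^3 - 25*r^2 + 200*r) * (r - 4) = r^5 - 12*r^4 + 7*r^3 + 300*r^2 - 800*r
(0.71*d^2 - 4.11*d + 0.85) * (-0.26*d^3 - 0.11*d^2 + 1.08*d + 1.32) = -0.1846*d^5 + 0.9905*d^4 + 0.9979*d^3 - 3.5951*d^2 - 4.5072*d + 1.122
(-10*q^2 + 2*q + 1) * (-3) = 30*q^2 - 6*q - 3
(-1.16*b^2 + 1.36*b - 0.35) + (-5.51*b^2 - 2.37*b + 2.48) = -6.67*b^2 - 1.01*b + 2.13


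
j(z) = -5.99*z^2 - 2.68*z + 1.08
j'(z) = -11.98*z - 2.68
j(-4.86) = -127.38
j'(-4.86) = 55.54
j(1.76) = -22.19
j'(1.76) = -23.76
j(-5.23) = -148.75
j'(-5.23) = 59.98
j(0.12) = 0.67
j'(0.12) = -4.12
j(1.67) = -20.10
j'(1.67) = -22.69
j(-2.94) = -42.82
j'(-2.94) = 32.54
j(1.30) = -12.53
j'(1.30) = -18.25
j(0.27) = -0.08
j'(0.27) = -5.91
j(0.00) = 1.08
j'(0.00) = -2.68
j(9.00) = -508.23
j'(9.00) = -110.50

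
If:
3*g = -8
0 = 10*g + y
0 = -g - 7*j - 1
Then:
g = -8/3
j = 5/21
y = 80/3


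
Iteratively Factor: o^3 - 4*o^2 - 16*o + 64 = (o - 4)*(o^2 - 16) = (o - 4)^2*(o + 4)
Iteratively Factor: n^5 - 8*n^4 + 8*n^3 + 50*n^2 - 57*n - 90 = (n + 2)*(n^4 - 10*n^3 + 28*n^2 - 6*n - 45) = (n - 3)*(n + 2)*(n^3 - 7*n^2 + 7*n + 15) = (n - 3)*(n + 1)*(n + 2)*(n^2 - 8*n + 15) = (n - 3)^2*(n + 1)*(n + 2)*(n - 5)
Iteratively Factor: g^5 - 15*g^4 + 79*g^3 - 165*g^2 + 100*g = (g - 1)*(g^4 - 14*g^3 + 65*g^2 - 100*g) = (g - 4)*(g - 1)*(g^3 - 10*g^2 + 25*g) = (g - 5)*(g - 4)*(g - 1)*(g^2 - 5*g) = g*(g - 5)*(g - 4)*(g - 1)*(g - 5)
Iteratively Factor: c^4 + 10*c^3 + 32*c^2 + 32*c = (c + 2)*(c^3 + 8*c^2 + 16*c) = (c + 2)*(c + 4)*(c^2 + 4*c) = c*(c + 2)*(c + 4)*(c + 4)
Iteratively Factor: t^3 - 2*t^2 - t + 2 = (t + 1)*(t^2 - 3*t + 2) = (t - 1)*(t + 1)*(t - 2)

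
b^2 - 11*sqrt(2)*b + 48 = (b - 8*sqrt(2))*(b - 3*sqrt(2))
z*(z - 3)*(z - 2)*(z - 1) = z^4 - 6*z^3 + 11*z^2 - 6*z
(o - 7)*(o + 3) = o^2 - 4*o - 21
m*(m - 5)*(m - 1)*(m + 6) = m^4 - 31*m^2 + 30*m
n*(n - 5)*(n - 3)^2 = n^4 - 11*n^3 + 39*n^2 - 45*n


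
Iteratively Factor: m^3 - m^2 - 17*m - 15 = (m + 3)*(m^2 - 4*m - 5) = (m - 5)*(m + 3)*(m + 1)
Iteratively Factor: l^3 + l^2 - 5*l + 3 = (l + 3)*(l^2 - 2*l + 1) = (l - 1)*(l + 3)*(l - 1)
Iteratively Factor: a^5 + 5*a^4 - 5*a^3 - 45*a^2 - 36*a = (a + 4)*(a^4 + a^3 - 9*a^2 - 9*a) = (a + 3)*(a + 4)*(a^3 - 2*a^2 - 3*a) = (a - 3)*(a + 3)*(a + 4)*(a^2 + a) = (a - 3)*(a + 1)*(a + 3)*(a + 4)*(a)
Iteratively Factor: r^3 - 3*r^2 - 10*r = (r - 5)*(r^2 + 2*r) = (r - 5)*(r + 2)*(r)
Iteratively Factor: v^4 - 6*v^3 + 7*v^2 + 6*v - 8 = (v - 4)*(v^3 - 2*v^2 - v + 2) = (v - 4)*(v - 1)*(v^2 - v - 2) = (v - 4)*(v - 2)*(v - 1)*(v + 1)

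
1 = 1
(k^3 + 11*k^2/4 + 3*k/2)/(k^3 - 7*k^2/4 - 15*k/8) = 2*(k + 2)/(2*k - 5)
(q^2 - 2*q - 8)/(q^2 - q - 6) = (q - 4)/(q - 3)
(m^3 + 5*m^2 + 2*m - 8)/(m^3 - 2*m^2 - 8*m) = (m^2 + 3*m - 4)/(m*(m - 4))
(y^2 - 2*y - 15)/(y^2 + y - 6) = (y - 5)/(y - 2)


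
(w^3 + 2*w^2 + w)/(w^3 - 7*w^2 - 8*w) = (w + 1)/(w - 8)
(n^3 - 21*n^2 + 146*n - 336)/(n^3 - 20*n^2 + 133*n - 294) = (n - 8)/(n - 7)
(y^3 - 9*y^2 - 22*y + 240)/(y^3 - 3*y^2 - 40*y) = (y - 6)/y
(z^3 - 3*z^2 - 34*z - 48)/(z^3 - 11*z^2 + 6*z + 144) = (z + 2)/(z - 6)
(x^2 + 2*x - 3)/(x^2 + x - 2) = (x + 3)/(x + 2)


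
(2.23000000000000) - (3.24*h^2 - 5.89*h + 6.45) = -3.24*h^2 + 5.89*h - 4.22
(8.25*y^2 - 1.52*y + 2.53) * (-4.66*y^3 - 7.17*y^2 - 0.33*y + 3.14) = -38.445*y^5 - 52.0693*y^4 - 3.6139*y^3 + 8.2665*y^2 - 5.6077*y + 7.9442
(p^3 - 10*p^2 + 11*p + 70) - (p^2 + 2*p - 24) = p^3 - 11*p^2 + 9*p + 94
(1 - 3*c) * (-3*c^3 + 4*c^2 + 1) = 9*c^4 - 15*c^3 + 4*c^2 - 3*c + 1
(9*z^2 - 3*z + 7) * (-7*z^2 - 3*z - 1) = -63*z^4 - 6*z^3 - 49*z^2 - 18*z - 7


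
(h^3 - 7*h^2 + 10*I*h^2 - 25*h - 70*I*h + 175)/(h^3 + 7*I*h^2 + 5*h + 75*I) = (h - 7)/(h - 3*I)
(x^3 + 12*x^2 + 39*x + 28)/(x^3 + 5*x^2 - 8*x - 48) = (x^2 + 8*x + 7)/(x^2 + x - 12)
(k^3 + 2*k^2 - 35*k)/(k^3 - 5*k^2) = (k + 7)/k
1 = 1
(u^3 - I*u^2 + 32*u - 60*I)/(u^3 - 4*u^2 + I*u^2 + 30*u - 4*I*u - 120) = (u - 2*I)/(u - 4)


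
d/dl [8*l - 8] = 8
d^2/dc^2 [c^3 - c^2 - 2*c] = 6*c - 2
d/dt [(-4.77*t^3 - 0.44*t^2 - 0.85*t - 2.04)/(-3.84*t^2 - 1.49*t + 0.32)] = (18.3168*t^4 + 14.2146*t^3 - 7.1876*t^2 - 15.9488*t - 3.3116)/(14.7456*t^4 + 11.4432*t^3 - 0.2375*t^2 - 0.9536*t + 0.1024)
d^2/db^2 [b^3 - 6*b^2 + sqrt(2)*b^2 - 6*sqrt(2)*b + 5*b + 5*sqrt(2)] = 6*b - 12 + 2*sqrt(2)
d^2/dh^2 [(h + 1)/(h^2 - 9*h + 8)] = 2*((8 - 3*h)*(h^2 - 9*h + 8) + (h + 1)*(2*h - 9)^2)/(h^2 - 9*h + 8)^3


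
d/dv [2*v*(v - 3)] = 4*v - 6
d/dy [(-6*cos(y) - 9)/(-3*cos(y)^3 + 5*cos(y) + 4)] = 12*(-sin(y) + 12*sin(2*y) + 27*sin(3*y) + 6*sin(4*y))/(11*cos(y) - 3*cos(3*y) + 16)^2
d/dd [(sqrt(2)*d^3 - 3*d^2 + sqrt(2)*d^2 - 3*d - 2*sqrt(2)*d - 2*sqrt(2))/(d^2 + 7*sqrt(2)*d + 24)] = (sqrt(2)*d^4 + 28*d^3 + 17*d^2 + 53*sqrt(2)*d^2 - 144*d + 52*sqrt(2)*d - 48*sqrt(2) - 44)/(d^4 + 14*sqrt(2)*d^3 + 146*d^2 + 336*sqrt(2)*d + 576)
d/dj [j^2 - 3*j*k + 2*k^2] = 2*j - 3*k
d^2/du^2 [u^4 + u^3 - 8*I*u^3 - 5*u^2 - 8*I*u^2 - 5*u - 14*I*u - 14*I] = 12*u^2 + u*(6 - 48*I) - 10 - 16*I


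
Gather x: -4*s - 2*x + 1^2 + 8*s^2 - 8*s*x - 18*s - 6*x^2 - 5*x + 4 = 8*s^2 - 22*s - 6*x^2 + x*(-8*s - 7) + 5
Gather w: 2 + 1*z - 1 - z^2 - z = 1 - z^2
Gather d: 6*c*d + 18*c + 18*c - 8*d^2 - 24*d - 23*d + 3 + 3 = 36*c - 8*d^2 + d*(6*c - 47) + 6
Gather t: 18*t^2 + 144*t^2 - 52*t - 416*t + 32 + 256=162*t^2 - 468*t + 288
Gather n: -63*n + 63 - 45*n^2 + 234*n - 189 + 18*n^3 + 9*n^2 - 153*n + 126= 18*n^3 - 36*n^2 + 18*n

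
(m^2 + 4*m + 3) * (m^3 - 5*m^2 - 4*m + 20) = m^5 - m^4 - 21*m^3 - 11*m^2 + 68*m + 60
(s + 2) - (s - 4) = 6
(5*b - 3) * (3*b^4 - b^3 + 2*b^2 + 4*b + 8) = 15*b^5 - 14*b^4 + 13*b^3 + 14*b^2 + 28*b - 24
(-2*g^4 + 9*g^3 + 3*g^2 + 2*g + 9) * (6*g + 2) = -12*g^5 + 50*g^4 + 36*g^3 + 18*g^2 + 58*g + 18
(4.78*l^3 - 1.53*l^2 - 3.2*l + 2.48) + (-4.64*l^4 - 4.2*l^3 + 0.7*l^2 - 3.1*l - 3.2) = -4.64*l^4 + 0.58*l^3 - 0.83*l^2 - 6.3*l - 0.72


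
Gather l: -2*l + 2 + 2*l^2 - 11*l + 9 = 2*l^2 - 13*l + 11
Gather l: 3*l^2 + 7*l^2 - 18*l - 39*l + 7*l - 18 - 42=10*l^2 - 50*l - 60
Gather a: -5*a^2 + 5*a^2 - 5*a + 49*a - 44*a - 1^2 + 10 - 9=0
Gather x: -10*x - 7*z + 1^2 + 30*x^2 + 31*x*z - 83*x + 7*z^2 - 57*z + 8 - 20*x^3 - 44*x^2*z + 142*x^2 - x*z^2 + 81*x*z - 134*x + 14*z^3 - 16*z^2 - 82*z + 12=-20*x^3 + x^2*(172 - 44*z) + x*(-z^2 + 112*z - 227) + 14*z^3 - 9*z^2 - 146*z + 21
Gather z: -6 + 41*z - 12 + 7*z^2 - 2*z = 7*z^2 + 39*z - 18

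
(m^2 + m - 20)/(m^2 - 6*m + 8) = (m + 5)/(m - 2)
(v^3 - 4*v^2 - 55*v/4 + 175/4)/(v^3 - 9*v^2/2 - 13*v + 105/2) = (v - 5/2)/(v - 3)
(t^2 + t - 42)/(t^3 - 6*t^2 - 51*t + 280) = (t - 6)/(t^2 - 13*t + 40)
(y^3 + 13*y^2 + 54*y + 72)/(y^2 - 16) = (y^2 + 9*y + 18)/(y - 4)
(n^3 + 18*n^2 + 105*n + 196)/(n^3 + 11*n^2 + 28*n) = (n + 7)/n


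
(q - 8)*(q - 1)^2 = q^3 - 10*q^2 + 17*q - 8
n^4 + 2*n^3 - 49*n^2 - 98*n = n*(n - 7)*(n + 2)*(n + 7)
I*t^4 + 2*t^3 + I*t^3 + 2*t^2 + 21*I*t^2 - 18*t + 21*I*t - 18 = (t - 6*I)*(t + I)*(t + 3*I)*(I*t + I)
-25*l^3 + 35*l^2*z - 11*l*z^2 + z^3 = (-5*l + z)^2*(-l + z)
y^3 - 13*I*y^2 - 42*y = y*(y - 7*I)*(y - 6*I)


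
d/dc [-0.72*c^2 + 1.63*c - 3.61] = 1.63 - 1.44*c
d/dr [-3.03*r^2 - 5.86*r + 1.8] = -6.06*r - 5.86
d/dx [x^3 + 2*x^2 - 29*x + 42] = 3*x^2 + 4*x - 29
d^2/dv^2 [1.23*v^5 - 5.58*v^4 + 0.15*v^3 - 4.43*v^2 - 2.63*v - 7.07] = 24.6*v^3 - 66.96*v^2 + 0.9*v - 8.86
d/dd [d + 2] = 1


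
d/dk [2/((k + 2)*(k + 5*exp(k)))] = -(2*k + 2*(k + 2)*(5*exp(k) + 1) + 10*exp(k))/((k + 2)^2*(k + 5*exp(k))^2)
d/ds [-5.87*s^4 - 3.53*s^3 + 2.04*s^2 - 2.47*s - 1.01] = -23.48*s^3 - 10.59*s^2 + 4.08*s - 2.47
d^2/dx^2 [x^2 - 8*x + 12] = 2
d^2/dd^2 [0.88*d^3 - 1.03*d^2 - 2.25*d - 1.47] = 5.28*d - 2.06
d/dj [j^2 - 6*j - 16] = 2*j - 6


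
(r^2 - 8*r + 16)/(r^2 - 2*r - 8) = (r - 4)/(r + 2)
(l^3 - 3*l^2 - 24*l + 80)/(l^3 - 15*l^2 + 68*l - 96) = (l^2 + l - 20)/(l^2 - 11*l + 24)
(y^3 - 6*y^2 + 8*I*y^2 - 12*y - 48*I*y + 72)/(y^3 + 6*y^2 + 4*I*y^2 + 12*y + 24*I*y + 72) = (y^2 + 2*y*(-3 + I) - 12*I)/(y^2 + 2*y*(3 - I) - 12*I)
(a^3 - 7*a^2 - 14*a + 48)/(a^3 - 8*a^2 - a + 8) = (a^2 + a - 6)/(a^2 - 1)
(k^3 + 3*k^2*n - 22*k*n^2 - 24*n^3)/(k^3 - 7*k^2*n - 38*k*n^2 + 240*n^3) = (k^2 - 3*k*n - 4*n^2)/(k^2 - 13*k*n + 40*n^2)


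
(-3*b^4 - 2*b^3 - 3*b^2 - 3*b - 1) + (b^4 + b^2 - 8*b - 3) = -2*b^4 - 2*b^3 - 2*b^2 - 11*b - 4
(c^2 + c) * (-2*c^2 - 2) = -2*c^4 - 2*c^3 - 2*c^2 - 2*c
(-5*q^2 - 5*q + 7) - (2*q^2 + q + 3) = -7*q^2 - 6*q + 4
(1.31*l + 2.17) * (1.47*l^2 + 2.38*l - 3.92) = 1.9257*l^3 + 6.3077*l^2 + 0.029399999999999*l - 8.5064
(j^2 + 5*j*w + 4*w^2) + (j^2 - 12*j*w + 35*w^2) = 2*j^2 - 7*j*w + 39*w^2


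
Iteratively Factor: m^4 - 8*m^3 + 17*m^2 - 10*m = (m)*(m^3 - 8*m^2 + 17*m - 10) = m*(m - 5)*(m^2 - 3*m + 2) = m*(m - 5)*(m - 1)*(m - 2)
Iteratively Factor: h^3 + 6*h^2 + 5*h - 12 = (h - 1)*(h^2 + 7*h + 12) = (h - 1)*(h + 3)*(h + 4)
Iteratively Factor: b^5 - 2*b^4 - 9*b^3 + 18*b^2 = (b + 3)*(b^4 - 5*b^3 + 6*b^2) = b*(b + 3)*(b^3 - 5*b^2 + 6*b) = b*(b - 2)*(b + 3)*(b^2 - 3*b) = b^2*(b - 2)*(b + 3)*(b - 3)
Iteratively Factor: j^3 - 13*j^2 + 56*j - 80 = (j - 4)*(j^2 - 9*j + 20) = (j - 4)^2*(j - 5)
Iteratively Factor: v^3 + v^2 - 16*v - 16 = (v - 4)*(v^2 + 5*v + 4) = (v - 4)*(v + 1)*(v + 4)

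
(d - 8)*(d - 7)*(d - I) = d^3 - 15*d^2 - I*d^2 + 56*d + 15*I*d - 56*I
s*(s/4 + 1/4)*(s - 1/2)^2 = s^4/4 - 3*s^2/16 + s/16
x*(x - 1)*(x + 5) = x^3 + 4*x^2 - 5*x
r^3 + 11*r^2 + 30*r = r*(r + 5)*(r + 6)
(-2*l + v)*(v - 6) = -2*l*v + 12*l + v^2 - 6*v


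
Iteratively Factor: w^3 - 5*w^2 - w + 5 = (w - 5)*(w^2 - 1) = (w - 5)*(w + 1)*(w - 1)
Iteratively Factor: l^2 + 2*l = (l + 2)*(l)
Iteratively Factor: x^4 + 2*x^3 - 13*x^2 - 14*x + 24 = (x - 1)*(x^3 + 3*x^2 - 10*x - 24) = (x - 3)*(x - 1)*(x^2 + 6*x + 8) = (x - 3)*(x - 1)*(x + 4)*(x + 2)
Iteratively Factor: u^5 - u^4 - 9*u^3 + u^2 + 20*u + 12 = (u + 1)*(u^4 - 2*u^3 - 7*u^2 + 8*u + 12) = (u - 2)*(u + 1)*(u^3 - 7*u - 6) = (u - 2)*(u + 1)^2*(u^2 - u - 6) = (u - 2)*(u + 1)^2*(u + 2)*(u - 3)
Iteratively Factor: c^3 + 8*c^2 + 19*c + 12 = (c + 1)*(c^2 + 7*c + 12) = (c + 1)*(c + 3)*(c + 4)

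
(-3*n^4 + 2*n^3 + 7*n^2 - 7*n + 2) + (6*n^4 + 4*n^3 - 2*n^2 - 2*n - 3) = 3*n^4 + 6*n^3 + 5*n^2 - 9*n - 1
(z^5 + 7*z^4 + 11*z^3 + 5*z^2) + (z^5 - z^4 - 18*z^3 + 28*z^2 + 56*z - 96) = 2*z^5 + 6*z^4 - 7*z^3 + 33*z^2 + 56*z - 96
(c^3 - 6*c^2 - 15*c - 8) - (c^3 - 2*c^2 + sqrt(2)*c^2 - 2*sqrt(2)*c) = -4*c^2 - sqrt(2)*c^2 - 15*c + 2*sqrt(2)*c - 8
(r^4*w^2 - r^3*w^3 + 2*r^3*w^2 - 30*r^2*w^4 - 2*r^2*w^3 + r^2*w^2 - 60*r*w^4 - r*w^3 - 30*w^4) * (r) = r^5*w^2 - r^4*w^3 + 2*r^4*w^2 - 30*r^3*w^4 - 2*r^3*w^3 + r^3*w^2 - 60*r^2*w^4 - r^2*w^3 - 30*r*w^4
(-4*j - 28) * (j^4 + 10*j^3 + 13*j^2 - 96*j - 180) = -4*j^5 - 68*j^4 - 332*j^3 + 20*j^2 + 3408*j + 5040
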